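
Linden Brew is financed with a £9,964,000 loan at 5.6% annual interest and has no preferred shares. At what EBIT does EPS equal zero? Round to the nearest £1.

£557,984

Annual interest = 5.6% × £9,964,000 = £557,984.00.
With no preferred dividends, EPS = 0 when EBIT exactly covers interest, so the financial break-even EBIT is £557,984.00.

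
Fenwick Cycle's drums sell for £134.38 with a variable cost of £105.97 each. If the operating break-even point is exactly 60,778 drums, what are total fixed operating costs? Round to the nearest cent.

Contribution margin per unit = £134.38 − £105.97 = £28.41.
Since BE = FC / CM, FC = 60,778 × £28.41 = £1,726,702.98.

£1,726,702.98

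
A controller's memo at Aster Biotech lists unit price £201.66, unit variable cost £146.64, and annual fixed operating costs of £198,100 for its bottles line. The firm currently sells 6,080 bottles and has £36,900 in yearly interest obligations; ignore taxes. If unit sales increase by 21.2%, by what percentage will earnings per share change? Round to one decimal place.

+71.3%

At 6,080 units, contribution = 6,080 × £55.02 = £334,521.60.
Subtracting fixed costs: EBIT = £334,521.60 − £198,100 = £136,421.60.
Interest = £36,900.00, so EBIT − I = £99,521.60.
DCL = total CM / (EBIT − I) = £334,521.60 / £99,521.60 = 3.3613.
%ΔEPS = DCL × %ΔSales = 3.3613 × +21.2% = +71.3%.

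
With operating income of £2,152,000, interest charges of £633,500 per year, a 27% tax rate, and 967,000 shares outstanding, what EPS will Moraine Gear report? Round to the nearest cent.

£1.15

Pre-tax income = £2,152,000 − £633,500.00 = £1,518,500.00.
After tax at 27%: net income = £1,518,500.00 × 0.73 = £1,108,505.00.
EPS = £1,108,505.00 ÷ 967,000 = £1.15.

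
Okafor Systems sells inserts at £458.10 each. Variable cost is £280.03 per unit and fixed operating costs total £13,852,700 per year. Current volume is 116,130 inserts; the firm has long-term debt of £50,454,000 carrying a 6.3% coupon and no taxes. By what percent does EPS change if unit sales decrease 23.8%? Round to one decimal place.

-134.9%

Total contribution margin = 116,130 × £178.07 = £20,679,269.10.
Operating income = contribution − fixed costs = £20,679,269.10 − £13,852,700 = £6,826,569.10.
Interest = £3,178,602.00, so EBIT − I = £3,647,967.10.
Degree of combined leverage = contribution ÷ (EBIT − I) = £20,679,269.10 ÷ £3,647,967.10 = 5.6687.
EPS therefore changes by 5.6687 × (-23.8%) = -134.9%.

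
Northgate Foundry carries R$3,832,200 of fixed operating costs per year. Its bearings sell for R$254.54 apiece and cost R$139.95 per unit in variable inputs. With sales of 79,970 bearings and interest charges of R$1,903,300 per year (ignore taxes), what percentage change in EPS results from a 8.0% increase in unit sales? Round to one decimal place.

+21.4%

At 79,970 units, contribution = 79,970 × R$114.59 = R$9,163,762.30.
Subtracting fixed costs: EBIT = R$9,163,762.30 − R$3,832,200 = R$5,331,562.30.
After interest of R$1,903,300.00, pre-tax earnings = R$3,428,262.30.
DCL = total CM / (EBIT − I) = R$9,163,762.30 / R$3,428,262.30 = 2.6730.
%ΔEPS = DCL × %ΔSales = 2.6730 × +8.0% = +21.4%.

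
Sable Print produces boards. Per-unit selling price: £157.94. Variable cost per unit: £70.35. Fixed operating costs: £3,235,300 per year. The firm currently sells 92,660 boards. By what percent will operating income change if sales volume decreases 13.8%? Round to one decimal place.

Total contribution margin = 92,660 × £87.59 = £8,116,089.40.
Subtracting fixed costs: EBIT = £8,116,089.40 − £3,235,300 = £4,880,789.40.
Degree of operating leverage = £8,116,089.40 / £4,880,789.40 = 1.6629.
So EBIT moves 1.6629 × (-13.8%) = -22.9%.

-22.9%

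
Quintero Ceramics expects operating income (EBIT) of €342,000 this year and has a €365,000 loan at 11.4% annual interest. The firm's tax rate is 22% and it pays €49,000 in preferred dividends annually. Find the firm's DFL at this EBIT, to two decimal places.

1.44

Annual interest charges come to €41,610.00.
Preferred dividends grossed up pre-tax: €49,000 / (1 − 0.22) = €62,820.51.
DFL = EBIT ÷ [EBIT − I − D_p/(1−t)] = €342,000 ÷ [€342,000 − €41,610.00 − €62,820.51] = €342,000 ÷ €237,569.49 = 1.4396.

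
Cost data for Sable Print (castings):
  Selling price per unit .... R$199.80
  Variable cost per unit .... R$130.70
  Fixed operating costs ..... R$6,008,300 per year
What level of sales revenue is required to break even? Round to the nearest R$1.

Contribution margin per unit = R$199.80 − R$130.70 = R$69.10, a CM ratio of R$69.10 ÷ R$199.80 = 0.3458.
Break-even revenue = fixed costs × price ÷ CM = R$6,008,300 × R$199.80 ÷ R$69.10 = R$17,372,769.

R$17,372,769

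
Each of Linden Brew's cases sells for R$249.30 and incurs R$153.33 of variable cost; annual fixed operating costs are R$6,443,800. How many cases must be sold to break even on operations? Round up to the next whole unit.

67,144 cases

Unit CM = price − variable cost = R$249.30 − R$153.33 = R$95.97.
Break-even Q = R$6,443,800 / R$95.97 = 67,143.90 → 67,144 cases.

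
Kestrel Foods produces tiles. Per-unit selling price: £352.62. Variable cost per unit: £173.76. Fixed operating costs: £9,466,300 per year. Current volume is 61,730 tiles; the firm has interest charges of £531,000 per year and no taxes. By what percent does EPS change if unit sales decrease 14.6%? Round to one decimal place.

-154.4%

At 61,730 units, contribution = 61,730 × £178.86 = £11,041,027.80.
Operating income = contribution − fixed costs = £11,041,027.80 − £9,466,300 = £1,574,727.80.
After interest of £531,000.00, pre-tax earnings = £1,043,727.80.
Degree of combined leverage = contribution ÷ (EBIT − I) = £11,041,027.80 ÷ £1,043,727.80 = 10.5785.
EPS therefore changes by 10.5785 × (-14.6%) = -154.4%.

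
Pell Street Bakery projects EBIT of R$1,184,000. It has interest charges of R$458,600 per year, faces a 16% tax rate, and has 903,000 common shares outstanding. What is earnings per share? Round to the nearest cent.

Interest = R$458,600.00, so EBT = R$1,184,000 − R$458,600.00 = R$725,400.00.
After tax at 16%: net income = R$725,400.00 × 0.84 = R$609,336.00.
Per share: R$609,336.00 / 903,000 shares = R$0.67.

R$0.67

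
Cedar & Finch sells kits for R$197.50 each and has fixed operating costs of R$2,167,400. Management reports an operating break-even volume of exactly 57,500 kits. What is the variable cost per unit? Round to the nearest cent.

At break-even, FC = Q × (P − VC), so P − VC = R$2,167,400 ÷ 57,500 = R$37.6939.
Variable cost per unit = R$197.50 − R$37.6939 = R$159.81.

R$159.81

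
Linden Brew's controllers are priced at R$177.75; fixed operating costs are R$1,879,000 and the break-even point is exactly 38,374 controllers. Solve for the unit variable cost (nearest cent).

R$128.78

At break-even, FC = Q × (P − VC), so P − VC = R$1,879,000 ÷ 38,374 = R$48.9654.
Hence VC = price − CM = R$177.75 − R$48.9654 = R$128.78.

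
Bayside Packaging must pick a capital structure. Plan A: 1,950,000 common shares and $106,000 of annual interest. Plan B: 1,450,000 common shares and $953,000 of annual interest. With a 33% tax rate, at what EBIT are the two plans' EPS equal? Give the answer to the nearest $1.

$3,409,300

At indifference, (EBIT − 106,000)(1 − t)/1,950,000 = (EBIT − 953,000)(1 − t)/1,450,000.
Cancelling (1 − t) and cross-multiplying: 1,450,000·(EBIT − 106,000) = 1,950,000·(EBIT − 953,000).
EBIT × (1,950,000 − 1,450,000) = 953,000 × 1,950,000 − 106,000 × 1,450,000 = 1,704,650,000,000, so EBIT = 1,704,650,000,000 ÷ 500,000 = 3,409,300.00.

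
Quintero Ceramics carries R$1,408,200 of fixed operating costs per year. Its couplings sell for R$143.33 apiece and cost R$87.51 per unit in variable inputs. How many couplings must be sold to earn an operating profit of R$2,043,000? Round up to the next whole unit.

Each unit contributes R$143.33 − R$87.51 = R$55.82.
Required volume = (fixed costs + target profit) ÷ CM = (R$1,408,200 + R$2,043,000) ÷ R$55.82 = 61,827.30, so 61,828 couplings.

61,828 couplings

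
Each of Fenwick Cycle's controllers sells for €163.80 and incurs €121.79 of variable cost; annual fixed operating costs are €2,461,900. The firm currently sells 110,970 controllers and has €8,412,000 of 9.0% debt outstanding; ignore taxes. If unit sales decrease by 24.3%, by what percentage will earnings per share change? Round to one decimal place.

-78.5%

Contribution at this volume is 110,970 × €42.01 = €4,661,849.70.
Subtracting fixed costs: EBIT = €4,661,849.70 − €2,461,900 = €2,199,949.70.
Interest = €757,080.00, so EBIT − I = €1,442,869.70.
DCL = total CM / (EBIT − I) = €4,661,849.70 / €1,442,869.70 = 3.2310.
EPS therefore changes by 3.2310 × (-24.3%) = -78.5%.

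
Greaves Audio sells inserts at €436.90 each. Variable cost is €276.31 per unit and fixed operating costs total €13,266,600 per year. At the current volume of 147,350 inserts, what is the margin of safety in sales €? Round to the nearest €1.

€28,284,198

Contribution margin per unit = €436.90 − €276.31 = €160.59. Break-even units = €13,266,600 ÷ €160.59 = 82,611.62; break-even revenue = 82,611.62 × €436.90 = €36,093,016.63.
Actual sales revenue = 147,350 × €436.90 = €64,377,215.00.
Margin of safety = €64,377,215.00 − €36,093,016.63 = €28,284,198.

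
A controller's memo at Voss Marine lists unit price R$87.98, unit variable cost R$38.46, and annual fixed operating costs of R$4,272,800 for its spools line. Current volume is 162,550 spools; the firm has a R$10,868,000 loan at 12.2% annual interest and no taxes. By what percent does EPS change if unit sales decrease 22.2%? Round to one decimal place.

-72.9%

Contribution at this volume is 162,550 × R$49.52 = R$8,049,476.00.
EBIT = R$8,049,476.00 − R$4,272,800 = R$3,776,676.00.
After interest of R$1,325,896.00, pre-tax earnings = R$2,450,780.00.
DCL = total CM / (EBIT − I) = R$8,049,476.00 / R$2,450,780.00 = 3.2845.
EPS therefore changes by 3.2845 × (-22.2%) = -72.9%.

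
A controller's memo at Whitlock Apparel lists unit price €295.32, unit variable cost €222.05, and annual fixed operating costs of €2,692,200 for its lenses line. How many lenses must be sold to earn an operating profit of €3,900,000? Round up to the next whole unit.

Each unit contributes €295.32 − €222.05 = €73.27.
Units = (FC + target) / CM = (€2,692,200 + €3,900,000) / €73.27 = 89,971.34, so 89,972 lenses.

89,972 lenses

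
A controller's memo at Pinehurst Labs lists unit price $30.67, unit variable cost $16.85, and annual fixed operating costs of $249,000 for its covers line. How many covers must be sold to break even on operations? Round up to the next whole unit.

Unit CM = price − variable cost = $30.67 − $16.85 = $13.82.
Units to break even: $249,000 ÷ $13.82 = 18,017.37, rounded up to 18,018.

18,018 covers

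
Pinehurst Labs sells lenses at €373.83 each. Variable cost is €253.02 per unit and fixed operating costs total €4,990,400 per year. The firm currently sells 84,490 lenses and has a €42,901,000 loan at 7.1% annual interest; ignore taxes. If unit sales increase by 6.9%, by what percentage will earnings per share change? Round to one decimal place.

Total contribution margin = 84,490 × €120.81 = €10,207,236.90.
Subtracting fixed costs: EBIT = €10,207,236.90 − €4,990,400 = €5,216,836.90.
Interest = €3,045,971.00, so EBIT − I = €2,170,865.90.
DCL = total CM / (EBIT − I) = €10,207,236.90 / €2,170,865.90 = 4.7019.
%ΔEPS = DCL × %ΔSales = 4.7019 × +6.9% = +32.4%.

+32.4%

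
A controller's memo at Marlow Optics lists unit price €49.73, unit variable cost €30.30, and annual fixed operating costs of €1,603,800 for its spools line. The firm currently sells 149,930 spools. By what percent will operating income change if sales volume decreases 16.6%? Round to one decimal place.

-36.9%

Total contribution margin = 149,930 × €19.43 = €2,913,139.90.
Operating income = contribution − fixed costs = €2,913,139.90 − €1,603,800 = €1,309,339.90.
So DOL = total CM / EBIT = €2,913,139.90 / €1,309,339.90 = 2.2249.
%ΔEBIT = DOL × %ΔSales = 2.2249 × -16.6% = -36.9%.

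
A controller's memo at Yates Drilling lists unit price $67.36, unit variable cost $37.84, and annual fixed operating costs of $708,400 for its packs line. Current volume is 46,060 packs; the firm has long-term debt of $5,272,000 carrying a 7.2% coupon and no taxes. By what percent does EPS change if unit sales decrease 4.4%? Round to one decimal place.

Total contribution margin = 46,060 × $29.52 = $1,359,691.20.
EBIT = $1,359,691.20 − $708,400 = $651,291.20.
After interest of $379,584.00, pre-tax earnings = $271,707.20.
Degree of combined leverage = contribution ÷ (EBIT − I) = $1,359,691.20 ÷ $271,707.20 = 5.0043.
EPS therefore changes by 5.0043 × (-4.4%) = -22.0%.

-22.0%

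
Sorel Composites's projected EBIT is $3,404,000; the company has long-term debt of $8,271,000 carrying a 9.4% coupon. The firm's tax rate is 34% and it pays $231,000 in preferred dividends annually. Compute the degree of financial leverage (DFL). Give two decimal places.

Interest = $777,474.00.
Preferred dividends grossed up pre-tax: $231,000 / (1 − 0.34) = $350,000.00.
DFL = EBIT ÷ [EBIT − I − D_p/(1−t)] = $3,404,000 ÷ [$3,404,000 − $777,474.00 − $350,000.00] = $3,404,000 ÷ $2,276,526.00 = 1.4953.

1.50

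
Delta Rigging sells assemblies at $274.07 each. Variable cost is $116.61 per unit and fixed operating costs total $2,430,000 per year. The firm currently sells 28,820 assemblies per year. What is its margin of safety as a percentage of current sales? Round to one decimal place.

Each unit contributes $274.07 − $116.61 = $157.46. Break-even units = $2,430,000 ÷ $157.46 = 15,432.49; break-even revenue = 15,432.49 × $274.07 = $4,229,582.75.
Actual sales revenue = 28,820 × $274.07 = $7,898,697.40.
Margin of safety = ($7,898,697.40 − $4,229,582.75) ÷ $7,898,697.40 = 46.5%.

46.5%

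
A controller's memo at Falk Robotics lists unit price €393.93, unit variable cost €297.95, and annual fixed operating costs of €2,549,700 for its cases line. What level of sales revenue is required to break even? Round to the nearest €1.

€10,464,715

Contribution margin per unit = €393.93 − €297.95 = €95.98, a CM ratio of €95.98 ÷ €393.93 = 0.2436.
Break-even sales = FC ÷ CM ratio = €2,549,700 × €393.93 / €95.98 = €10,464,715.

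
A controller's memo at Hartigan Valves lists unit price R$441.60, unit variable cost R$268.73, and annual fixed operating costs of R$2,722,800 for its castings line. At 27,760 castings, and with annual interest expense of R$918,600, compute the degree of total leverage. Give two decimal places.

Contribution at this volume is 27,760 × R$172.87 = R$4,798,871.20.
Operating income = contribution − fixed costs = R$4,798,871.20 − R$2,722,800 = R$2,076,071.20. Interest = R$918,600.00.
DOL = R$4,798,871.20 ÷ R$2,076,071.20 = 2.3115; DFL = R$2,076,071.20 ÷ R$1,157,471.20 = 1.7936.
DCL = DOL × DFL = 2.3115 × 1.7936 = 4.1459.

4.15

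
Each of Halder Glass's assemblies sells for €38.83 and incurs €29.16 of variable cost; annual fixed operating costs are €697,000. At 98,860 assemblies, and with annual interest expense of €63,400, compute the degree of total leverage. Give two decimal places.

Total contribution margin = 98,860 × €9.67 = €955,976.20.
Subtracting fixed costs: EBIT = €955,976.20 − €697,000 = €258,976.20. Interest = €63,400.00, so EBIT − I = €195,576.20.
Degree of total leverage = total CM / (EBIT − interest) = €955,976.20 / €195,576.20 = 4.8880.

4.89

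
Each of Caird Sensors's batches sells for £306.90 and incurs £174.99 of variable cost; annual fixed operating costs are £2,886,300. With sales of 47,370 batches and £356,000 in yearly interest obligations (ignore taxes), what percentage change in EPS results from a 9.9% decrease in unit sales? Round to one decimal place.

-20.6%

At 47,370 units, contribution = 47,370 × £131.91 = £6,248,576.70.
Subtracting fixed costs: EBIT = £6,248,576.70 − £2,886,300 = £3,362,276.70.
Interest = £356,000.00, so EBIT − I = £3,006,276.70.
DCL = total CM / (EBIT − I) = £6,248,576.70 / £3,006,276.70 = 2.0785.
%ΔEPS = DCL × %ΔSales = 2.0785 × -9.9% = -20.6%.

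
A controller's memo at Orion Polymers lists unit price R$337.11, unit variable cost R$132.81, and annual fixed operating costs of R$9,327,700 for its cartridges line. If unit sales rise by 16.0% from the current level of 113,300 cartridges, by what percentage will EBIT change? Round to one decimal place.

Contribution at this volume is 113,300 × R$204.30 = R$23,147,190.00.
Subtracting fixed costs: EBIT = R$23,147,190.00 − R$9,327,700 = R$13,819,490.00.
Degree of operating leverage = R$23,147,190.00 / R$13,819,490.00 = 1.6750.
%ΔEBIT = DOL × %ΔSales = 1.6750 × +16.0% = +26.8%.

+26.8%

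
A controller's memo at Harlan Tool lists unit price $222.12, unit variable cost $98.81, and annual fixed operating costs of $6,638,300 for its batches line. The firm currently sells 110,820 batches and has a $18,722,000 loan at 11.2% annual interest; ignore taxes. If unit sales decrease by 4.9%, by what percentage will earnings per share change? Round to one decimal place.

-13.6%

Total contribution margin = 110,820 × $123.31 = $13,665,214.20.
Operating income = contribution − fixed costs = $13,665,214.20 − $6,638,300 = $7,026,914.20.
Interest = $2,096,864.00, so EBIT − I = $4,930,050.20.
DCL = total CM / (EBIT − I) = $13,665,214.20 / $4,930,050.20 = 2.7718.
%ΔEPS = DCL × %ΔSales = 2.7718 × -4.9% = -13.6%.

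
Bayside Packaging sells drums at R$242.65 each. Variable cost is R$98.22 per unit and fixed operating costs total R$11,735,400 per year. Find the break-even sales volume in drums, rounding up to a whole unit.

Contribution margin per unit = R$242.65 − R$98.22 = R$144.43.
Break-even volume = fixed costs ÷ CM per unit = R$11,735,400 ÷ R$144.43 = 81,253.20, so 81,254 drums.

81,254 drums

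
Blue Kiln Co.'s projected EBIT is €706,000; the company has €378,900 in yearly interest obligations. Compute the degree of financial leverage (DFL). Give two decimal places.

2.16

Annual interest charges come to €378,900.00.
Degree of financial leverage = EBIT / (EBIT − interest) = €706,000 / €327,100.00 = 2.1584.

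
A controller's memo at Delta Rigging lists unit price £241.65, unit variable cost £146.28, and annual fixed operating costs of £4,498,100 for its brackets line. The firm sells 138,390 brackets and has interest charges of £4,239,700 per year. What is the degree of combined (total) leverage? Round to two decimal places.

2.96

At 138,390 units, contribution = 138,390 × £95.37 = £13,198,254.30.
EBIT = £13,198,254.30 − £4,498,100 = £8,700,154.30. Interest = £4,239,700.00, so EBIT − I = £4,460,454.30.
DCL = contribution ÷ (EBIT − I) = £13,198,254.30 ÷ £4,460,454.30 = 2.9589.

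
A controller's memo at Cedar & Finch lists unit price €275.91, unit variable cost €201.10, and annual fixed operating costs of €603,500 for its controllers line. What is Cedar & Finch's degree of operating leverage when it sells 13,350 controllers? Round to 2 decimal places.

2.53

Total contribution margin = 13,350 × €74.81 = €998,713.50.
Subtracting fixed costs: EBIT = €998,713.50 − €603,500 = €395,213.50.
So DOL = total CM / EBIT = €998,713.50 / €395,213.50 = 2.5270.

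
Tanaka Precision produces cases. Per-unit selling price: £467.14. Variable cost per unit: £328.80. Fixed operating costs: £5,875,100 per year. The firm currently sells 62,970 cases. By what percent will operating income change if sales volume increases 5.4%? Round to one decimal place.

At 62,970 units, contribution = 62,970 × £138.34 = £8,711,269.80.
Operating income = contribution − fixed costs = £8,711,269.80 − £5,875,100 = £2,836,169.80.
DOL = contribution ÷ EBIT = £8,711,269.80 ÷ £2,836,169.80 = 3.0715.
%ΔEBIT = DOL × %ΔSales = 3.0715 × +5.4% = +16.6%.

+16.6%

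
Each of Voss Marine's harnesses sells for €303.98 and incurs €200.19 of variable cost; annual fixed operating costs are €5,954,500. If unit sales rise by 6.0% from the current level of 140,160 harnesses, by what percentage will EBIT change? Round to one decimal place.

+10.2%

Total contribution margin = 140,160 × €103.79 = €14,547,206.40.
Operating income = contribution − fixed costs = €14,547,206.40 − €5,954,500 = €8,592,706.40.
Degree of operating leverage = €14,547,206.40 / €8,592,706.40 = 1.6930.
%ΔEBIT = DOL × %ΔSales = 1.6930 × +6.0% = +10.2%.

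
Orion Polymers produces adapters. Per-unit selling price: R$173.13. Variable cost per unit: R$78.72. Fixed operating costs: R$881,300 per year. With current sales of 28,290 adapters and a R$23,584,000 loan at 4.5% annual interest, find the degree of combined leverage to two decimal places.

Contribution at this volume is 28,290 × R$94.41 = R$2,670,858.90.
Operating income = contribution − fixed costs = R$2,670,858.90 − R$881,300 = R$1,789,558.90. Interest = R$1,061,280.00.
DOL = R$2,670,858.90 ÷ R$1,789,558.90 = 1.4925; DFL = R$1,789,558.90 ÷ R$728,278.90 = 2.4572.
DCL = DOL × DFL = 1.4925 × 2.4572 = 3.6674.

3.67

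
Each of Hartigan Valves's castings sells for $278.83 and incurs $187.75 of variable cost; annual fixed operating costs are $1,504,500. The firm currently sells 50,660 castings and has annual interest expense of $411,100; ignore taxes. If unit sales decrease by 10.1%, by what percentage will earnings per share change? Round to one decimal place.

-17.3%

Contribution at this volume is 50,660 × $91.08 = $4,614,112.80.
EBIT = $4,614,112.80 − $1,504,500 = $3,109,612.80.
After interest of $411,100.00, pre-tax earnings = $2,698,512.80.
Degree of combined leverage = contribution ÷ (EBIT − I) = $4,614,112.80 ÷ $2,698,512.80 = 1.7099.
EPS therefore changes by 1.7099 × (-10.1%) = -17.3%.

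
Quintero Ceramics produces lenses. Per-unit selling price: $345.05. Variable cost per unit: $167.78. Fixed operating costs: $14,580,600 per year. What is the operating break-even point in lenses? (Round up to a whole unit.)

Contribution margin per unit = $345.05 − $167.78 = $177.27.
Break-even Q = $14,580,600 / $177.27 = 82,250.80 → 82,251 lenses.

82,251 lenses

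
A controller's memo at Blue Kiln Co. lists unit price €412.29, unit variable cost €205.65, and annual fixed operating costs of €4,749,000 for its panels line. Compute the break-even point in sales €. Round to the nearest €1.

€9,475,248

Contribution margin per unit = €412.29 − €205.65 = €206.64, a CM ratio of €206.64 ÷ €412.29 = 0.5012.
Break-even sales = FC ÷ CM ratio = €4,749,000 × €412.29 / €206.64 = €9,475,248.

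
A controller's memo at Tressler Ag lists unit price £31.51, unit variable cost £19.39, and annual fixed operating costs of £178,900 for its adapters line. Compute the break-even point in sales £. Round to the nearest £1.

CM per unit = £31.51 − £19.39 = £12.12; CM ratio = £12.12 / £31.51 = 0.3846.
Break-even revenue = fixed costs × price ÷ CM = £178,900 × £31.51 ÷ £12.12 = £465,110.

£465,110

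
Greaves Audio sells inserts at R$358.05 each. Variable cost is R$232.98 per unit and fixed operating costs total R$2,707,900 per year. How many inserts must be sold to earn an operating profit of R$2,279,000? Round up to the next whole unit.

39,873 inserts

Each unit contributes R$358.05 − R$232.98 = R$125.07.
Required volume = (fixed costs + target profit) ÷ CM = (R$2,707,900 + R$2,279,000) ÷ R$125.07 = 39,872.87, so 39,873 inserts.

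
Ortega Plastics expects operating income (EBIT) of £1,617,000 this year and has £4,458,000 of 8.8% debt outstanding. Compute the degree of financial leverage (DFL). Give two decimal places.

1.32

Interest = £392,304.00.
DFL = EBIT ÷ (EBIT − I) = £1,617,000 ÷ (£1,617,000 − £392,304.00) = £1,617,000 ÷ £1,224,696.00 = 1.3203.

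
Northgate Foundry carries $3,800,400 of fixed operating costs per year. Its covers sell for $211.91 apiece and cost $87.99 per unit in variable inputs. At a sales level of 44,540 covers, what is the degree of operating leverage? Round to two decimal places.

3.21

Contribution at this volume is 44,540 × $123.92 = $5,519,396.80.
Operating income = contribution − fixed costs = $5,519,396.80 − $3,800,400 = $1,718,996.80.
So DOL = total CM / EBIT = $5,519,396.80 / $1,718,996.80 = 3.2108.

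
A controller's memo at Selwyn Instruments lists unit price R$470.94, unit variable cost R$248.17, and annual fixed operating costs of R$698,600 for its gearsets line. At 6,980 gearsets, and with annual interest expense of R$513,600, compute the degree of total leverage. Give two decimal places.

4.54

Contribution at this volume is 6,980 × R$222.77 = R$1,554,934.60.
EBIT = R$1,554,934.60 − R$698,600 = R$856,334.60. Interest = R$513,600.00.
DOL = R$1,554,934.60 ÷ R$856,334.60 = 1.8158; DFL = R$856,334.60 ÷ R$342,734.60 = 2.4985.
DCL = DOL × DFL = 1.8158 × 2.4985 = 4.5368.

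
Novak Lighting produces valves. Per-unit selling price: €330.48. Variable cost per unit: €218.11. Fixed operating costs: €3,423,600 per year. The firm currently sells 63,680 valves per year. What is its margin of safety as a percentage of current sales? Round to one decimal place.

52.2%

Contribution margin per unit = €330.48 − €218.11 = €112.37. Break-even units = €3,423,600 ÷ €112.37 = 30,467.21; break-even revenue = 30,467.21 × €330.48 = €10,068,802.42.
Actual sales revenue = 63,680 × €330.48 = €21,044,966.40.
Margin of safety = (€21,044,966.40 − €10,068,802.42) ÷ €21,044,966.40 = 52.2%.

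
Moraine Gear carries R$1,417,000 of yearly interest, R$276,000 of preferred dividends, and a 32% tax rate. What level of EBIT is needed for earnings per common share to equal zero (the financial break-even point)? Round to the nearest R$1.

Grossing the preferred dividend up to pre-tax terms: R$276,000 / (1 − 0.32) = R$405,882.35.
EPS = 0 when EBIT covers interest plus the pre-tax preferred burden: R$1,417,000 + R$405,882.35 = R$1,822,882.35.

R$1,822,882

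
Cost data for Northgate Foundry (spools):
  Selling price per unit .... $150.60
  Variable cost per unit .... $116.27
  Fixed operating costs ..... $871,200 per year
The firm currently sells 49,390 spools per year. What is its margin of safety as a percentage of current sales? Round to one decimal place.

Contribution margin per unit = $150.60 − $116.27 = $34.33. Break-even units = $871,200 ÷ $34.33 = 25,377.22; break-even revenue = 25,377.22 × $150.60 = $3,821,809.50.
Actual sales revenue = 49,390 × $150.60 = $7,438,134.00.
Margin of safety = ($7,438,134.00 − $3,821,809.50) ÷ $7,438,134.00 = 48.6%.

48.6%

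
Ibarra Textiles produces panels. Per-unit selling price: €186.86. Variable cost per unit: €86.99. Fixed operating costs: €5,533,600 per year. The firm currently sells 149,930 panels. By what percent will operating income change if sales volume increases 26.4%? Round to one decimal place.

Total contribution margin = 149,930 × €99.87 = €14,973,509.10.
Subtracting fixed costs: EBIT = €14,973,509.10 − €5,533,600 = €9,439,909.10.
DOL = contribution ÷ EBIT = €14,973,509.10 ÷ €9,439,909.10 = 1.5862.
So EBIT moves 1.5862 × (+26.4%) = +41.9%.

+41.9%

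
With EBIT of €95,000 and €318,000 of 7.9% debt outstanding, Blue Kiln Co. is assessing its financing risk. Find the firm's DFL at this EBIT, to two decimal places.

1.36

Interest = €25,122.00.
Degree of financial leverage = EBIT / (EBIT − interest) = €95,000 / €69,878.00 = 1.3595.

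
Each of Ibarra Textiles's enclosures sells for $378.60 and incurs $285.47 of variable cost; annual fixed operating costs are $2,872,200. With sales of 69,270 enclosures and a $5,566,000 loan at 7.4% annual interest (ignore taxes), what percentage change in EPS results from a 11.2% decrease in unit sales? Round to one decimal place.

-22.8%

At 69,270 units, contribution = 69,270 × $93.13 = $6,451,115.10.
Subtracting fixed costs: EBIT = $6,451,115.10 − $2,872,200 = $3,578,915.10.
After interest of $411,884.00, pre-tax earnings = $3,167,031.10.
DCL = total CM / (EBIT − I) = $6,451,115.10 / $3,167,031.10 = 2.0370.
EPS therefore changes by 2.0370 × (-11.2%) = -22.8%.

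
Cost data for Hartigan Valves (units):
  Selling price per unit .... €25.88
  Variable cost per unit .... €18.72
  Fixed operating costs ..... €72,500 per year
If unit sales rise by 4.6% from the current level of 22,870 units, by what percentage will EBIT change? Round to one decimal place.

+8.3%

Total contribution margin = 22,870 × €7.16 = €163,749.20.
Operating income = contribution − fixed costs = €163,749.20 − €72,500 = €91,249.20.
Degree of operating leverage = €163,749.20 / €91,249.20 = 1.7945.
So EBIT moves 1.7945 × (+4.6%) = +8.3%.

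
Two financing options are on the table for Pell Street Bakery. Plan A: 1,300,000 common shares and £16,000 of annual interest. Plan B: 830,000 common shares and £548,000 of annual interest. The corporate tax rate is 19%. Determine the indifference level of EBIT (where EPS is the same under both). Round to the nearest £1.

At indifference, (EBIT − 16,000)(1 − t)/1,300,000 = (EBIT − 548,000)(1 − t)/830,000.
The (1 − t) factor cancels: (EBIT − 16,000) × 830,000 = (EBIT − 548,000) × 1,300,000.
EBIT × (1,300,000 − 830,000) = 548,000 × 1,300,000 − 16,000 × 830,000 = 699,120,000,000, so EBIT = 699,120,000,000 ÷ 470,000 = 1,487,489.36.

£1,487,489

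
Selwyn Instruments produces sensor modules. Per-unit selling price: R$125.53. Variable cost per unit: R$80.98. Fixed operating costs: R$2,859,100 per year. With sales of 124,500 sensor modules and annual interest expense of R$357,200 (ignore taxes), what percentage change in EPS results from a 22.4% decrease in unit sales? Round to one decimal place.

-53.3%

At 124,500 units, contribution = 124,500 × R$44.55 = R$5,546,475.00.
Subtracting fixed costs: EBIT = R$5,546,475.00 − R$2,859,100 = R$2,687,375.00.
After interest of R$357,200.00, pre-tax earnings = R$2,330,175.00.
DCL = total CM / (EBIT − I) = R$5,546,475.00 / R$2,330,175.00 = 2.3803.
EPS therefore changes by 2.3803 × (-22.4%) = -53.3%.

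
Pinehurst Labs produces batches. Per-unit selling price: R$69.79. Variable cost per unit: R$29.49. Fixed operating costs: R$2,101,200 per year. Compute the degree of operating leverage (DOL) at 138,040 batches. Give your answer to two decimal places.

At 138,040 units, contribution = 138,040 × R$40.30 = R$5,563,012.00.
Subtracting fixed costs: EBIT = R$5,563,012.00 − R$2,101,200 = R$3,461,812.00.
So DOL = total CM / EBIT = R$5,563,012.00 / R$3,461,812.00 = 1.6070.

1.61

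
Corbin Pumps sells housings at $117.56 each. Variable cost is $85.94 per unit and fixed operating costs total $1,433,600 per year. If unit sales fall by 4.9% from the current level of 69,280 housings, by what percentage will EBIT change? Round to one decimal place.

At 69,280 units, contribution = 69,280 × $31.62 = $2,190,633.60.
Subtracting fixed costs: EBIT = $2,190,633.60 − $1,433,600 = $757,033.60.
DOL = contribution ÷ EBIT = $2,190,633.60 ÷ $757,033.60 = 2.8937.
So EBIT moves 2.8937 × (-4.9%) = -14.2%.

-14.2%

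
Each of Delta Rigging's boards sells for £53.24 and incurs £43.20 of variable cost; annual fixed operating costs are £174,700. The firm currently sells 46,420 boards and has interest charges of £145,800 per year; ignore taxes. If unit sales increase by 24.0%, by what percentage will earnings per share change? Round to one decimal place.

+76.8%

Contribution at this volume is 46,420 × £10.04 = £466,056.80.
EBIT = £466,056.80 − £174,700 = £291,356.80.
After interest of £145,800.00, pre-tax earnings = £145,556.80.
DCL = total CM / (EBIT − I) = £466,056.80 / £145,556.80 = 3.2019.
%ΔEPS = DCL × %ΔSales = 3.2019 × +24.0% = +76.8%.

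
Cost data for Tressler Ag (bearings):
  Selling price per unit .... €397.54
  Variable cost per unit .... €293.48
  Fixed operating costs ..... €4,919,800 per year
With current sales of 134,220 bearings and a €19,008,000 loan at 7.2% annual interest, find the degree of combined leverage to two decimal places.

1.82

Contribution at this volume is 134,220 × €104.06 = €13,966,933.20.
Operating income = contribution − fixed costs = €13,966,933.20 − €4,919,800 = €9,047,133.20. Interest = €1,368,576.00.
DOL = €13,966,933.20 ÷ €9,047,133.20 = 1.5438; DFL = €9,047,133.20 ÷ €7,678,557.20 = 1.1782.
Combined leverage = 1.5438 × 1.1782 = 1.8189.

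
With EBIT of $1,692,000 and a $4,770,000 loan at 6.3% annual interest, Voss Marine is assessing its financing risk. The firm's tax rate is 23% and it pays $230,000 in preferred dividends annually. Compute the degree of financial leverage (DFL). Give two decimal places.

1.55

Interest = $300,510.00.
Preferred dividends grossed up pre-tax: $230,000 / (1 − 0.23) = $298,701.30.
DFL = EBIT ÷ [EBIT − I − D_p/(1−t)] = $1,692,000 ÷ [$1,692,000 − $300,510.00 − $298,701.30] = $1,692,000 ÷ $1,092,788.70 = 1.5483.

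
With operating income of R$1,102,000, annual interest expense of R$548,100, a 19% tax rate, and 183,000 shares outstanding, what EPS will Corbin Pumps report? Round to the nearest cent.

R$2.45

Interest = R$548,100.00, so EBT = R$1,102,000 − R$548,100.00 = R$553,900.00.
After tax at 19%: net income = R$553,900.00 × 0.81 = R$448,659.00.
Per share: R$448,659.00 / 183,000 shares = R$2.45.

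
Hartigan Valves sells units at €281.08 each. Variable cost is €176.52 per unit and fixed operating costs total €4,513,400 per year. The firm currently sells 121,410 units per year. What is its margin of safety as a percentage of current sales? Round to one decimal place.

64.4%

Each unit contributes €281.08 − €176.52 = €104.56. Break-even units = €4,513,400 ÷ €104.56 = 43,165.65; break-even revenue = 43,165.65 × €281.08 = €12,132,999.92.
Current sales = 121,410 × €281.08 = €34,125,922.80.
Margin of safety = (€34,125,922.80 − €12,132,999.92) ÷ €34,125,922.80 = 64.4%.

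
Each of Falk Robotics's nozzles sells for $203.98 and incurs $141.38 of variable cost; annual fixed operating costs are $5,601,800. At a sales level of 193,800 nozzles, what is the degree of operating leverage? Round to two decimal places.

1.86

At 193,800 units, contribution = 193,800 × $62.60 = $12,131,880.00.
Operating income = contribution − fixed costs = $12,131,880.00 − $5,601,800 = $6,530,080.00.
DOL = contribution ÷ EBIT = $12,131,880.00 ÷ $6,530,080.00 = 1.8578.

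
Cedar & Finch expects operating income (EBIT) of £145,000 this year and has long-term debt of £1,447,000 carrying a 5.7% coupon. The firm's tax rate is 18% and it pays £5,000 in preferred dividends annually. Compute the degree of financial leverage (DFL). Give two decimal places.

Annual interest charges come to £82,479.00.
Pre-tax preferred-dividend burden = £5,000 ÷ (1 − 0.18) = £6,097.56.
DFL = EBIT ÷ [EBIT − I − D_p/(1−t)] = £145,000 ÷ [£145,000 − £82,479.00 − £6,097.56] = £145,000 ÷ £56,423.44 = 2.5699.

2.57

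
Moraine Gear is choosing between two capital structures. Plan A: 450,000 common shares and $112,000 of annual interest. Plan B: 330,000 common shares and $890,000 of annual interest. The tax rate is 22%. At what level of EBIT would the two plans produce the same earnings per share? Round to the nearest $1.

$3,029,500

Set EPS_A = EPS_B: (EBIT − $112,000)(1 − 0.22) ÷ 450,000 = (EBIT − $890,000)(1 − 0.22) ÷ 330,000.
The (1 − t) factor cancels: (EBIT − 112,000) × 330,000 = (EBIT − 890,000) × 450,000.
EBIT × (450,000 − 330,000) = 890,000 × 450,000 − 112,000 × 330,000 = 363,540,000,000, so EBIT = 363,540,000,000 ÷ 120,000 = 3,029,500.00.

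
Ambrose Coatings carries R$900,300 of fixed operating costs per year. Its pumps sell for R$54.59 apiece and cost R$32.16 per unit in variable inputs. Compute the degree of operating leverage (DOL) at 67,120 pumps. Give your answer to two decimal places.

2.49

At 67,120 units, contribution = 67,120 × R$22.43 = R$1,505,501.60.
Operating income = contribution − fixed costs = R$1,505,501.60 − R$900,300 = R$605,201.60.
Degree of operating leverage = R$1,505,501.60 / R$605,201.60 = 2.4876.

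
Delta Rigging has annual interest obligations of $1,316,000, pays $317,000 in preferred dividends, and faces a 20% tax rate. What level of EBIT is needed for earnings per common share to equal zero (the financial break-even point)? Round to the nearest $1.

Grossing the preferred dividend up to pre-tax terms: $317,000 / (1 − 0.20) = $396,250.00.
Financial break-even EBIT = interest + D_p ÷ (1 − t) = $1,316,000 + $396,250.00 = $1,712,250.00.

$1,712,250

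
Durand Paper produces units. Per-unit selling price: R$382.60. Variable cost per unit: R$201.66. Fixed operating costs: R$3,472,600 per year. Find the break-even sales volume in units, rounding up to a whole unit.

Each unit contributes R$382.60 − R$201.66 = R$180.94.
Units to break even: R$3,472,600 ÷ R$180.94 = 19,192.00, rounded up to 19,192.

19,192 units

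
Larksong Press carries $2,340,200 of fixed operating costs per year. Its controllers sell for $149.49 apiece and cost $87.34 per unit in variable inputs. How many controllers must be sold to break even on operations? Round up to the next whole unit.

Each unit contributes $149.49 − $87.34 = $62.15.
Break-even Q = $2,340,200 / $62.15 = 37,654.06 → 37,655 controllers.

37,655 controllers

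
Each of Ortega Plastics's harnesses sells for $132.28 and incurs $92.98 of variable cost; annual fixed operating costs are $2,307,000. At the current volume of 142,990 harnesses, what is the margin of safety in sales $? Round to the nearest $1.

Unit CM = price − variable cost = $132.28 − $92.98 = $39.30. Break-even units = $2,307,000 ÷ $39.30 = 58,702.29; break-even revenue = 58,702.29 × $132.28 = $7,765,138.93.
Current sales = 142,990 × $132.28 = $18,914,717.20.
Margin of safety = $18,914,717.20 − $7,765,138.93 = $11,149,578.

$11,149,578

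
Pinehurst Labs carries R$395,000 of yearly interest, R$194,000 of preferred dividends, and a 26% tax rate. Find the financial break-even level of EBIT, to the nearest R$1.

Grossing the preferred dividend up to pre-tax terms: R$194,000 / (1 − 0.26) = R$262,162.16.
EPS = 0 when EBIT covers interest plus the pre-tax preferred burden: R$395,000 + R$262,162.16 = R$657,162.16.

R$657,162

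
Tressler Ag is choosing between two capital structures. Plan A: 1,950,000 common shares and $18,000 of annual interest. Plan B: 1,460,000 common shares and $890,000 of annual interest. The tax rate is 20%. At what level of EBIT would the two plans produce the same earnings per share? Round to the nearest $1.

At indifference, (EBIT − 18,000)(1 − t)/1,950,000 = (EBIT − 890,000)(1 − t)/1,460,000.
Cancelling (1 − t) and cross-multiplying: 1,460,000·(EBIT − 18,000) = 1,950,000·(EBIT − 890,000).
EBIT × (1,950,000 − 1,460,000) = 890,000 × 1,950,000 − 18,000 × 1,460,000 = 1,709,220,000,000, so EBIT = 1,709,220,000,000 ÷ 490,000 = 3,488,204.08.

$3,488,204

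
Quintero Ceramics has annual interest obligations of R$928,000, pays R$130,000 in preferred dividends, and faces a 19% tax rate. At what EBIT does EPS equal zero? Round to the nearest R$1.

Preferred dividends are paid after tax, so their pre-tax equivalent is R$130,000 ÷ (1 − 0.19) = R$160,493.83.
Financial break-even EBIT = interest + D_p ÷ (1 − t) = R$928,000 + R$160,493.83 = R$1,088,493.83.

R$1,088,494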